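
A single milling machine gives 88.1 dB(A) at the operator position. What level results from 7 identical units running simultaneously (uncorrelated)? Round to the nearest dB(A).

N identical incoherent sources raise the level by 10·log₁₀ N.
L_total = 88.1 + 10·log₁₀(7) = 88.1 + 8.451 = 96.55 dB(A).

97 dB(A)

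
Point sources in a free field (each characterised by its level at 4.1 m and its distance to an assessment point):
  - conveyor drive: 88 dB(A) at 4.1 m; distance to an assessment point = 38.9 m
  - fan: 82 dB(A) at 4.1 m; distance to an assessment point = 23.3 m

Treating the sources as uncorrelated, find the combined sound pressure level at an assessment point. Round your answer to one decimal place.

70.8 dB(A)

Propagate each source to the receiver with L = L_ref − 20·log₁₀(r/r_ref), then add intensities.
conveyor drive: 88 − 20·log₁₀(38.9/4.1) = 88 − 19.54 = 68.46 dB(A).
fan: 82 − 20·log₁₀(23.3/4.1) = 82 − 15.09 = 66.91 dB(A).
Σ 10^(L/10) = 1.192e+07 → L_total = 10·log₁₀(1.192e+07) = 70.76 dB(A).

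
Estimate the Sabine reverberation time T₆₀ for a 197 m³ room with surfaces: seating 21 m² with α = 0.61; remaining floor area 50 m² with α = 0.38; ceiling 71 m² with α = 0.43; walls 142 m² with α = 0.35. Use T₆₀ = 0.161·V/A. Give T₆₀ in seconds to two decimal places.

A = Σ Sᵢαᵢ = 21·0.61 + 50·0.38 + 71·0.43 + 142·0.35 = 112.04 m².
T₆₀ = 0.161·V/A = 0.161·197/112.04 = 0.283 s.

0.28 s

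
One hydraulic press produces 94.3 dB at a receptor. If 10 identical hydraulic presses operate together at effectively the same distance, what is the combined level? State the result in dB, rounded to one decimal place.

104.3 dB

L_total = L₁ + 10·log₁₀ N for N identical incoherent sources.
L_total = 94.3 + 10·log₁₀(10) = 94.3 + 10.000 = 104.30 dB.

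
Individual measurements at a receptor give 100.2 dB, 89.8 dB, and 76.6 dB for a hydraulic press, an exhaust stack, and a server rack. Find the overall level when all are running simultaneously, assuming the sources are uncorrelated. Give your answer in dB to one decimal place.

100.6 dB

For uncorrelated sources the intensities add, so convert each level to linear form, sum, and take 10·log₁₀ of the total.
Σ 10^(L/10) = 10^(100.2/10) + 10^(89.8/10) + 10^(76.6/10) = 1.147e+10.
L_total = 10·log₁₀(1.147e+10) = 100.60 dB.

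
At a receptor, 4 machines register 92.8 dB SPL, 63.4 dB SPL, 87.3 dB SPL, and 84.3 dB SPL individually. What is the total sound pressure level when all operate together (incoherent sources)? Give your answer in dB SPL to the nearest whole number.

For uncorrelated sources the intensities add, so convert each level to linear form, sum, and take 10·log₁₀ of the total.
Σ 10^(L/10) = 10^(92.8/10) + 10^(63.4/10) + 10^(87.3/10) + 10^(84.3/10) = 2.714e+09.
L_total = 10·log₁₀(2.714e+09) = 94.34 dB SPL.

94 dB SPL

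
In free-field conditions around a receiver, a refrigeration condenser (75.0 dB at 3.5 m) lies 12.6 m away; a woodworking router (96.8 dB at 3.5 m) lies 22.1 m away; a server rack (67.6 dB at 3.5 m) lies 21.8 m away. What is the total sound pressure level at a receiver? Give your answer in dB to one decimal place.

80.9 dB

First find each source's level at the receiver (point-source: −20·log₁₀(r/r_ref)), then combine on an intensity basis.
refrigeration condenser: 75.0 − 20·log₁₀(12.6/3.5) = 75.0 − 11.13 = 63.87 dB.
woodworking router: 96.8 − 20·log₁₀(22.1/3.5) = 96.8 − 16.01 = 80.79 dB.
server rack: 67.6 − 20·log₁₀(21.8/3.5) = 67.6 − 15.89 = 51.71 dB.
Σ 10^(L/10) = 1.226e+08 → L_total = 10·log₁₀(1.226e+08) = 80.89 dB.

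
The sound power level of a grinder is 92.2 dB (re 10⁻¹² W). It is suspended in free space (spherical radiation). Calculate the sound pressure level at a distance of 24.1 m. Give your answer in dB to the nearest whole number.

The power spreads over a sphere of area 4π·r², so L_p = L_w − 10·log₁₀(4π·r²).
4π·r² = 7299 m², 10·log₁₀ of that is 38.632 dB.
L_p = 92.2 − 38.632 = 53.57 dB.

54 dB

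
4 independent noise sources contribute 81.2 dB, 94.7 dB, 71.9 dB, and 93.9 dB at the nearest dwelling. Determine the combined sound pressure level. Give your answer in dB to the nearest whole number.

Incoherent sources combine by intensity addition: L_total = 10·log₁₀(Σ 10^(L_i/10)).
Σ 10^(L/10) = 10^(81.2/10) + 10^(94.7/10) + 10^(71.9/10) + 10^(93.9/10) = 5.553e+09.
L_total = 10·log₁₀(5.553e+09) = 97.45 dB.

97 dB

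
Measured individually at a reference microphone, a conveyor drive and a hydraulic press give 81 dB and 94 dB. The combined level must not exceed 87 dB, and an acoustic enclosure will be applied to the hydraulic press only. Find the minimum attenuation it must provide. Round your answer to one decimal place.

8.3 dB

The untreated sources together contribute 10^(81/10) = 1.259e+08, i.e. 81.00 dB.
To meet 87 dB overall, the treated hydraulic press may contribute at most 10^(87/10) − 1.259e+08 = 3.753e+08, i.e. 85.74 dB.
So the hydraulic press must be reduced from 94 to 85.74 dB: IL = 8.26 dB.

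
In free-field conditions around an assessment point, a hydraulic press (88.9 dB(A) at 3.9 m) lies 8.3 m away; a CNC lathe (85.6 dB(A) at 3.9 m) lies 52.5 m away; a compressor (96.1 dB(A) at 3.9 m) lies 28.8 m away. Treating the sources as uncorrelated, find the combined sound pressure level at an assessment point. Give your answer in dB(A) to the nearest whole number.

84 dB(A)

Apply inverse-square spreading to bring every level to the receiver, then sum 10^(L/10).
hydraulic press: 88.9 − 20·log₁₀(8.3/3.9) = 88.9 − 6.56 = 82.34 dB(A).
CNC lathe: 85.6 − 20·log₁₀(52.5/3.9) = 85.6 − 22.58 = 63.02 dB(A).
compressor: 96.1 − 20·log₁₀(28.8/3.9) = 96.1 − 17.37 = 78.73 dB(A).
Σ 10^(L/10) = 2.481e+08 → L_total = 10·log₁₀(2.481e+08) = 83.95 dB(A).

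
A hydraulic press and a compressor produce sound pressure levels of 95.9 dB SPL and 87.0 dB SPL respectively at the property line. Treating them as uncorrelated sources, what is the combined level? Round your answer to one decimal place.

96.4 dB SPL

For uncorrelated sources the intensities add, so convert each level to linear form, sum, and take 10·log₁₀ of the total.
Σ 10^(L/10) = 10^(95.9/10) + 10^(87.0/10) = 4.392e+09.
L_total = 10·log₁₀(4.392e+09) = 96.43 dB SPL.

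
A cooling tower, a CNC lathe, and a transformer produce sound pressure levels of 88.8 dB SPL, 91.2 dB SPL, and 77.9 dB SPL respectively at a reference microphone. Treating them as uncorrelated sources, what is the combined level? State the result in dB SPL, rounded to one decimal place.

93.3 dB SPL

For uncorrelated sources the intensities add, so convert each level to linear form, sum, and take 10·log₁₀ of the total.
Σ 10^(L/10) = 10^(88.8/10) + 10^(91.2/10) + 10^(77.9/10) = 2.138e+09.
L_total = 10·log₁₀(2.138e+09) = 93.30 dB SPL.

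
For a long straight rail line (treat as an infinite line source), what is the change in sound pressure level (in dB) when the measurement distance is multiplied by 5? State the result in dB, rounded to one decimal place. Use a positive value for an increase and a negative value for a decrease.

A line source loses 3 dB per doubling of distance; generally ΔL = −10·log₁₀(r₂/r₁).
ΔL = −10·log₁₀(5) = -6.99 dB.

-7.0 dB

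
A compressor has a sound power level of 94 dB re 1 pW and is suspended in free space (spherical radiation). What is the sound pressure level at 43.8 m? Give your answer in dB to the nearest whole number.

L_p = L_w − 10·log₁₀(4π·r²) with r = 43.8 m.
4π·r² = 2.411e+04 m², 10·log₁₀ of that is 43.822 dB.
L_p = 94 − 43.822 = 50.18 dB.

50 dB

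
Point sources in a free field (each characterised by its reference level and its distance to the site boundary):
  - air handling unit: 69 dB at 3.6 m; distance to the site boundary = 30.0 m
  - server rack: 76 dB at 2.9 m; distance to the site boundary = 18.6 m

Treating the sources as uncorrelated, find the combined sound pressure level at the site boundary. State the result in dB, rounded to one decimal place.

First find each source's level at the receiver (point-source: −20·log₁₀(r/r_ref)), then combine on an intensity basis.
air handling unit: 69 − 20·log₁₀(30.0/3.6) = 69 − 18.42 = 50.58 dB.
server rack: 76 − 20·log₁₀(18.6/2.9) = 76 − 16.14 = 59.86 dB.
Σ 10^(L/10) = 1.082e+06 → L_total = 10·log₁₀(1.082e+06) = 60.34 dB.

60.3 dB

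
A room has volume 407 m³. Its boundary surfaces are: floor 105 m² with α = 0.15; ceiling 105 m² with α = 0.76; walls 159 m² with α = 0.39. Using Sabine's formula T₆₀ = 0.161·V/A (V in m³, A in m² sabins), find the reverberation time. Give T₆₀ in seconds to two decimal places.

A = Σ Sᵢαᵢ = 105·0.15 + 105·0.76 + 159·0.39 = 157.56 m².
T₆₀ = 0.161·V/A = 0.161·407/157.56 = 0.416 s.

0.42 s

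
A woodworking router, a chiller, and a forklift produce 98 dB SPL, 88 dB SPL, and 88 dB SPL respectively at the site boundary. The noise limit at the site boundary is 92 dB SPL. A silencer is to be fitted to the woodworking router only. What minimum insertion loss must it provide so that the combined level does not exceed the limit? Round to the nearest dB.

13 dB

Everything except the woodworking router sums to 10^(88/10) + 10^(88/10) = 1.262e+09 in linear terms, 91.01 dB SPL.
The limit corresponds to 10^(92/10) = 1.585e+09; subtracting the fixed part leaves 3.230e+08 for the woodworking router, i.e. 85.09 dB SPL.
So the woodworking router must be reduced from 98 to 85.09 dB SPL: IL = 12.91 dB.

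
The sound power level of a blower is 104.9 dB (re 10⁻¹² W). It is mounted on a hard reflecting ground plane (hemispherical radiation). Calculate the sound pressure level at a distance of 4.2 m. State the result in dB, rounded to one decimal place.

Free-field hemispherical radiation: L_p = L_w − 10·log₁₀(2π·r²), r = 4.2 m.
2π·r² = 110.8 m², 10·log₁₀ of that is 20.447 dB.
L_p = 104.9 − 20.447 = 84.45 dB.

84.5 dB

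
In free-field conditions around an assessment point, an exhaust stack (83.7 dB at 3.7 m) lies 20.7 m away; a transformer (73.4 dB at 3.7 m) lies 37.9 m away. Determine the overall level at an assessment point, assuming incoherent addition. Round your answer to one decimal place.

68.9 dB

Propagate each source to the receiver with L = L_ref − 20·log₁₀(r/r_ref), then add intensities.
exhaust stack: 83.7 − 20·log₁₀(20.7/3.7) = 83.7 − 14.96 = 68.74 dB.
transformer: 73.4 − 20·log₁₀(37.9/3.7) = 73.4 − 20.21 = 53.19 dB.
Σ 10^(L/10) = 7.698e+06 → L_total = 10·log₁₀(7.698e+06) = 68.86 dB.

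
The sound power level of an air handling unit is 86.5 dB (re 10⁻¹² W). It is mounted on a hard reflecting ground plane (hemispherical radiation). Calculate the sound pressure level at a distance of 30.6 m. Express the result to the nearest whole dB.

L_p = L_w − 10·log₁₀(2π·r²) with r = 30.6 m.
2π·r² = 5883 m², 10·log₁₀ of that is 37.696 dB.
L_p = 86.5 − 37.696 = 48.80 dB.

49 dB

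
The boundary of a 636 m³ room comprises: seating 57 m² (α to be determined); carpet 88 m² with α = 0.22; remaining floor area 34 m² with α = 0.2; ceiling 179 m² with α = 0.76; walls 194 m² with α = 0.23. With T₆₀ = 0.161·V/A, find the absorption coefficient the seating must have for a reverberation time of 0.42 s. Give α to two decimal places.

From T₆₀ = 0.161·V/A, the target T₆₀ = 0.42 s needs A = 0.161·636/0.42 = 243.80 m².
Absorption from the other surfaces = 88·0.22 + 34·0.2 + 179·0.76 + 194·0.23 = 206.82 m², so the seating must supply 36.98 m² over 57 m².
α = 36.98/57 = 0.649.

0.65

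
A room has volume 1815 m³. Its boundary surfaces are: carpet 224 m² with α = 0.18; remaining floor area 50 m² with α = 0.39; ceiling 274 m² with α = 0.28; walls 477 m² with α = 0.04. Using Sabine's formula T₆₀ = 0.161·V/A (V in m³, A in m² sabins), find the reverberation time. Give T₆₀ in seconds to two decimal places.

Total absorption A = 224·0.18 + 50·0.39 + 274·0.28 + 477·0.04 = 155.62 m² sabins.
T₆₀ = 0.161 × 1815 / 155.62 = 1.878 s.

1.88 s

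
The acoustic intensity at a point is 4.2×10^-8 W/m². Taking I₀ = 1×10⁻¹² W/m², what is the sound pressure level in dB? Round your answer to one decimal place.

Dividing by I₀ shifts the exponent by 12: I/I₀ = 4.2×10^4.
L = 10·(0.6232 + 4) = 46.23 dB.

46.2 dB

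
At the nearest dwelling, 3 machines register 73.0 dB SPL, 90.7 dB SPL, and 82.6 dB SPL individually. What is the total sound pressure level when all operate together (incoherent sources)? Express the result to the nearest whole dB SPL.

Incoherent sources combine by intensity addition: L_total = 10·log₁₀(Σ 10^(L_i/10)).
Σ 10^(L/10) = 10^(73.0/10) + 10^(90.7/10) + 10^(82.6/10) = 1.377e+09.
L_total = 10·log₁₀(1.377e+09) = 91.39 dB SPL.

91 dB SPL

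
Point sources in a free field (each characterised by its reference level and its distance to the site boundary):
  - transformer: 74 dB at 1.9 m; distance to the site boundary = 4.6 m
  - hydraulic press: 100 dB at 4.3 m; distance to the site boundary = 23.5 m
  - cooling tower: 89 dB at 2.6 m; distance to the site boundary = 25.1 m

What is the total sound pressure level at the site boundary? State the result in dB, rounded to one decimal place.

85.4 dB

Propagate each source to the receiver with L = L_ref − 20·log₁₀(r/r_ref), then add intensities.
transformer: 74 − 20·log₁₀(4.6/1.9) = 74 − 7.68 = 66.32 dB.
hydraulic press: 100 − 20·log₁₀(23.5/4.3) = 100 − 14.75 = 85.25 dB.
cooling tower: 89 − 20·log₁₀(25.1/2.6) = 89 − 19.69 = 69.31 dB.
Σ 10^(L/10) = 3.476e+08 → L_total = 10·log₁₀(3.476e+08) = 85.41 dB.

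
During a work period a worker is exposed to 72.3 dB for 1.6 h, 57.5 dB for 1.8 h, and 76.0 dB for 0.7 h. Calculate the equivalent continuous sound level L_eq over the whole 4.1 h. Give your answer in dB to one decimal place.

71.4 dB

Weight each interval's intensity by its duration and average over T = 4.1 h:
Σ tᵢ·10^(Lᵢ/10) = 1.6·10^(72.3/10) + 1.8·10^(57.5/10) + 0.7·10^(76.0/10) = 5.605e+07.
L_eq = 10·log₁₀(5.605e+07/4.1) = 71.36 dB.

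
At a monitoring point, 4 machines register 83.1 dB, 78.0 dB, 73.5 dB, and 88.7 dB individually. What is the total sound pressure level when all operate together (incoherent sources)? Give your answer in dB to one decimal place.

90.1 dB

Incoherent sources combine by intensity addition: L_total = 10·log₁₀(Σ 10^(L_i/10)).
Σ 10^(L/10) = 10^(83.1/10) + 10^(78.0/10) + 10^(73.5/10) + 10^(88.7/10) = 1.031e+09.
L_total = 10·log₁₀(1.031e+09) = 90.13 dB.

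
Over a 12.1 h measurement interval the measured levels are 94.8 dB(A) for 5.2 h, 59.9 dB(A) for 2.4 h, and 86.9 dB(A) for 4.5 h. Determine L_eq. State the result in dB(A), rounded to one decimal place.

91.7 dB(A)

L_eq = 10·log₁₀[(1/T)·Σ tᵢ·10^(Lᵢ/10)] with T = 12.1 h.
Σ tᵢ·10^(Lᵢ/10) = 5.2·10^(94.8/10) + 2.4·10^(59.9/10) + 4.5·10^(86.9/10) = 1.791e+10.
L_eq = 10·log₁₀(1.791e+10/12.1) = 91.70 dB(A).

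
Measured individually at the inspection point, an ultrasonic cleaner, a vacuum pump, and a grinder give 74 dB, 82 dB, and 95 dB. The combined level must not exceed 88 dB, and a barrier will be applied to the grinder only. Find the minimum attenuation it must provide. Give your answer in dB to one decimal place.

Everything except the grinder sums to 10^(74/10) + 10^(82/10) = 1.836e+08 in linear terms, 82.64 dB.
The limit corresponds to 10^(88/10) = 6.310e+08; subtracting the fixed part leaves 4.473e+08 for the grinder, i.e. 86.51 dB.
So the grinder must be reduced from 95 to 86.51 dB: IL = 8.49 dB.

8.5 dB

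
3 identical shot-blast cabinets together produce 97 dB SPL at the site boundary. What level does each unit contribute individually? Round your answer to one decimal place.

92.2 dB SPL

For N identical incoherent sources L_total = L₁ + 10·log₁₀ N, so L₁ = 97 − 10·log₁₀(3) = 97 − 4.771.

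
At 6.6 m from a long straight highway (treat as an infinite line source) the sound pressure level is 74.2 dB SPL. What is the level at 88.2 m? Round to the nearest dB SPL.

Line-source attenuation: ΔL = 10·log₁₀(r₂/r₁) = 10·log₁₀(88.2/6.6) = 11.259 dB.
L₂ = 74.2 − 10·log₁₀(88.2/6.6) = 74.2 − 11.259 = 62.94 dB SPL.

63 dB SPL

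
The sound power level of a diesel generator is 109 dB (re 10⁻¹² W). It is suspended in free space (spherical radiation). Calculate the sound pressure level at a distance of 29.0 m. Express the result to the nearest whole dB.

69 dB

L_p = L_w − 10·log₁₀(4π·r²) with r = 29.0 m.
4π·r² = 1.057e+04 m², 10·log₁₀ of that is 40.240 dB.
L_p = 109 − 40.240 = 68.76 dB.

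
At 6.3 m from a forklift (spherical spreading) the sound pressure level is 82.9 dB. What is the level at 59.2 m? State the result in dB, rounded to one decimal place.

Point-source attenuation: ΔL = 20·log₁₀(r₂/r₁) = 20·log₁₀(59.2/6.3) = 19.460 dB.
L₂ = 82.9 − 20·log₁₀(59.2/6.3) = 82.9 − 19.460 = 63.44 dB.

63.4 dB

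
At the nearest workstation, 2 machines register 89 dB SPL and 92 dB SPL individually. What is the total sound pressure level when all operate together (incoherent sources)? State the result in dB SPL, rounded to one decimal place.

For uncorrelated sources the intensities add, so convert each level to linear form, sum, and take 10·log₁₀ of the total.
Σ 10^(L/10) = 10^(89/10) + 10^(92/10) = 2.379e+09.
L_total = 10·log₁₀(2.379e+09) = 93.76 dB SPL.

93.8 dB SPL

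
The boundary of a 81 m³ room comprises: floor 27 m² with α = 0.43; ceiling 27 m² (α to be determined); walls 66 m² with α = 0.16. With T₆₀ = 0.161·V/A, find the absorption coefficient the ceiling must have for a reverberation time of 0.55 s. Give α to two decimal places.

0.06

Required total absorption A = 0.161·81/0.55 = 23.71 m².
Absorption from the other surfaces = 27·0.43 + 66·0.16 = 22.17 m², so the ceiling must supply 1.54 m² over 27 m².
α = 1.54/27 = 0.057.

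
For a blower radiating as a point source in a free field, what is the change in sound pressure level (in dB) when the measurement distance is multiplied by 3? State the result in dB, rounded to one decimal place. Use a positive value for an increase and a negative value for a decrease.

-9.5 dB

A point source loses 6 dB per doubling of distance; generally ΔL = −20·log₁₀(r₂/r₁).
ΔL = −20·log₁₀(3) = -9.54 dB.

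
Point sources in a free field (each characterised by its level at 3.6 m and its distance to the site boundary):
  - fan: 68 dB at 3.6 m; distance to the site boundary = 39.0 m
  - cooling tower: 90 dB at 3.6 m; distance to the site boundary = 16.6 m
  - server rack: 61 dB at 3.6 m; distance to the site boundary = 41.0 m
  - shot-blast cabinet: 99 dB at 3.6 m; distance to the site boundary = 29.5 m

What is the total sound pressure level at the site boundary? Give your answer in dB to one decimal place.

82.2 dB

Apply inverse-square spreading to bring every level to the receiver, then sum 10^(L/10).
fan: 68 − 20·log₁₀(39.0/3.6) = 68 − 20.70 = 47.30 dB.
cooling tower: 90 − 20·log₁₀(16.6/3.6) = 90 − 13.28 = 76.72 dB.
server rack: 61 − 20·log₁₀(41.0/3.6) = 61 − 21.13 = 39.87 dB.
shot-blast cabinet: 99 − 20·log₁₀(29.5/3.6) = 99 − 18.27 = 80.73 dB.
Σ 10^(L/10) = 1.654e+08 → L_total = 10·log₁₀(1.654e+08) = 82.19 dB.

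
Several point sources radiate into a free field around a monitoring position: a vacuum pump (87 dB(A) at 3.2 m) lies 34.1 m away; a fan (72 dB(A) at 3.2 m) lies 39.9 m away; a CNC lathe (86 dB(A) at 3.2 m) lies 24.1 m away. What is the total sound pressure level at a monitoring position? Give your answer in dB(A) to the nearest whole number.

71 dB(A)

Apply inverse-square spreading to bring every level to the receiver, then sum 10^(L/10).
vacuum pump: 87 − 20·log₁₀(34.1/3.2) = 87 − 20.55 = 66.45 dB(A).
fan: 72 − 20·log₁₀(39.9/3.2) = 72 − 21.92 = 50.08 dB(A).
CNC lathe: 86 − 20·log₁₀(24.1/3.2) = 86 − 17.54 = 68.46 dB(A).
Σ 10^(L/10) = 1.153e+07 → L_total = 10·log₁₀(1.153e+07) = 70.62 dB(A).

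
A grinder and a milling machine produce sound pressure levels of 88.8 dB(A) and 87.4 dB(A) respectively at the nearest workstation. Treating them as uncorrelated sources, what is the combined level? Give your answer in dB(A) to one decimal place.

For uncorrelated sources the intensities add, so convert each level to linear form, sum, and take 10·log₁₀ of the total.
Σ 10^(L/10) = 10^(88.8/10) + 10^(87.4/10) = 1.308e+09.
L_total = 10·log₁₀(1.308e+09) = 91.17 dB(A).

91.2 dB(A)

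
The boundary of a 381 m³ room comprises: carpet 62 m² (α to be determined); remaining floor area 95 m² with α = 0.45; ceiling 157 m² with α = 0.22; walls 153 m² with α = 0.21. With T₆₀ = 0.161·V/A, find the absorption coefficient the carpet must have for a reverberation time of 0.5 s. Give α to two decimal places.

Required total absorption A = 0.161·381/0.5 = 122.68 m².
Absorption from the other surfaces = 95·0.45 + 157·0.22 + 153·0.21 = 109.42 m², so the carpet must supply 13.26 m² over 62 m².
α = 13.26/62 = 0.214.

0.21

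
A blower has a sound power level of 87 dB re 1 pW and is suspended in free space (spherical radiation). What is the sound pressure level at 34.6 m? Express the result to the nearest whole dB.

L_p = L_w − 10·log₁₀(4π·r²) with r = 34.6 m.
4π·r² = 1.504e+04 m², 10·log₁₀ of that is 41.774 dB.
L_p = 87 − 41.774 = 45.23 dB.

45 dB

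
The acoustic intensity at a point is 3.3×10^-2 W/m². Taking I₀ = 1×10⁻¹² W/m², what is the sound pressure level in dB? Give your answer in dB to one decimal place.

Dividing by I₀ shifts the exponent by 12: I/I₀ = 3.3×10^10.
L = 10·(0.5185 + 10) = 105.19 dB.

105.2 dB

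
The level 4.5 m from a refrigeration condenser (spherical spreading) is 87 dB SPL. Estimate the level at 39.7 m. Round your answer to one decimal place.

Spherical spreading from a point source gives a 20·log₁₀(r₂/r₁) drop.
L₂ = 87 − 20·log₁₀(39.7/4.5) = 87 − 18.912 = 68.09 dB SPL.

68.1 dB SPL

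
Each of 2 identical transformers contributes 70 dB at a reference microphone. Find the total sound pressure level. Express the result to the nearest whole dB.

N identical incoherent sources raise the level by 10·log₁₀ N.
L_total = 70 + 10·log₁₀(2) = 70 + 3.010 = 73.01 dB.

73 dB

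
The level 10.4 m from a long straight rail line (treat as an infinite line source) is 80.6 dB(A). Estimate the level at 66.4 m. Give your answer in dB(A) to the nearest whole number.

73 dB(A)

Cylindrical spreading from a line source gives a 10·log₁₀(r₂/r₁) drop.
L₂ = 80.6 − 10·log₁₀(66.4/10.4) = 80.6 − 8.051 = 72.55 dB(A).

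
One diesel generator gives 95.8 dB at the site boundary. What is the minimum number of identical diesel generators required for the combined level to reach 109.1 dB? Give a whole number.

22

N identical sources give L₁ + 10·log₁₀ N, so require 10·log₁₀ N ≥ 109.1 − 95.8 = 13.3 dB.
N ≥ 10^(13.3/10) = 21.380, so N = 22.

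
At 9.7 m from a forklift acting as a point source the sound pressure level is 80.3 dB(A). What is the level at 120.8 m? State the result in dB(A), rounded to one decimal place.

For a point source, L₂ = L₁ − 20·log₁₀(r₂/r₁).
L₂ = 80.3 − 20·log₁₀(120.8/9.7) = 80.3 − 21.906 = 58.39 dB(A).

58.4 dB(A)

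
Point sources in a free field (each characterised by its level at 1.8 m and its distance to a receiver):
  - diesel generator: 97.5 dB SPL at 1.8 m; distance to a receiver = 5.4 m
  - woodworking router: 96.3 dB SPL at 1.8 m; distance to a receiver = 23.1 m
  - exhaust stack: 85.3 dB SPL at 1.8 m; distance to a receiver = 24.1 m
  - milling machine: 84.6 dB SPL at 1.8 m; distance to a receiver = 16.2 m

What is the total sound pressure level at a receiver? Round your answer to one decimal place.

88.2 dB SPL

Propagate each source to the receiver with L = L_ref − 20·log₁₀(r/r_ref), then add intensities.
diesel generator: 97.5 − 20·log₁₀(5.4/1.8) = 97.5 − 9.54 = 87.96 dB SPL.
woodworking router: 96.3 − 20·log₁₀(23.1/1.8) = 96.3 − 22.17 = 74.13 dB SPL.
exhaust stack: 85.3 − 20·log₁₀(24.1/1.8) = 85.3 − 22.53 = 62.77 dB SPL.
milling machine: 84.6 − 20·log₁₀(16.2/1.8) = 84.6 − 19.08 = 65.52 dB SPL.
Σ 10^(L/10) = 6.562e+08 → L_total = 10·log₁₀(6.562e+08) = 88.17 dB SPL.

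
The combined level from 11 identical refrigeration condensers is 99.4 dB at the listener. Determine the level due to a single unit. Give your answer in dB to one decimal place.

89.0 dB

Dividing the total intensity by 11 lowers the level by 10·log₁₀ 11 = 10.414 dB: L₁ = 99.4 − 10.414.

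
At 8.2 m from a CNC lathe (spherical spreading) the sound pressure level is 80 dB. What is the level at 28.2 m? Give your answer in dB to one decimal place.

69.3 dB

Point-source attenuation: ΔL = 20·log₁₀(r₂/r₁) = 20·log₁₀(28.2/8.2) = 10.729 dB.
L₂ = 80 − 20·log₁₀(28.2/8.2) = 80 − 10.729 = 69.27 dB.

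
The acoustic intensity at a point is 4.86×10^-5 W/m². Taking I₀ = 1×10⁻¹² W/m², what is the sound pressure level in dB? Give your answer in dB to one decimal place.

I/I₀ = 4.86×10^-5/10⁻¹² = 4.86×10^7, and L = 10·log₁₀(I/I₀).
L = 10·(0.6866 + 7) = 76.87 dB.

76.9 dB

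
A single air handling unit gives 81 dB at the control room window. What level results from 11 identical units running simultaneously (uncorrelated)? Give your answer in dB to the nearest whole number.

L_total = L₁ + 10·log₁₀ N for N identical incoherent sources.
L_total = 81 + 10·log₁₀(11) = 81 + 10.414 = 91.41 dB.

91 dB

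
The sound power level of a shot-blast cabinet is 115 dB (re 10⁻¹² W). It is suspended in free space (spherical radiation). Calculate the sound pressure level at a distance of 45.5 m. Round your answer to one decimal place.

70.8 dB

Free-field spherical radiation: L_p = L_w − 10·log₁₀(4π·r²), r = 45.5 m.
4π·r² = 2.602e+04 m², 10·log₁₀ of that is 44.152 dB.
L_p = 115 − 44.152 = 70.85 dB.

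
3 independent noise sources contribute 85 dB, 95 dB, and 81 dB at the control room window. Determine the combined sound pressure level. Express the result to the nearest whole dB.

96 dB

Incoherent sources combine by intensity addition: L_total = 10·log₁₀(Σ 10^(L_i/10)).
Σ 10^(L/10) = 10^(85/10) + 10^(95/10) + 10^(81/10) = 3.604e+09.
L_total = 10·log₁₀(3.604e+09) = 95.57 dB.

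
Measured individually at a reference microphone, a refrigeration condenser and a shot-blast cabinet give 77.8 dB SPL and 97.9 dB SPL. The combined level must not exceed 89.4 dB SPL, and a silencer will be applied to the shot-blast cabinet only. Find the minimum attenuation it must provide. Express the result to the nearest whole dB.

9 dB

Fixed contribution from the other source: Σ 10^(L/10) = 10^(77.8/10) = 6.026e+07 (77.80 dB SPL).
The limit corresponds to 10^(89.4/10) = 8.710e+08; subtracting the fixed part leaves 8.107e+08 for the shot-blast cabinet, i.e. 89.09 dB SPL.
So the shot-blast cabinet must be reduced from 97.9 to 89.09 dB SPL: IL = 8.81 dB.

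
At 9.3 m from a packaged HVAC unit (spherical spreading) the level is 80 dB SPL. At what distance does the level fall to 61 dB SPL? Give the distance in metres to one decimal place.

For a point source L₁ − L₂ = 20·log₁₀(r₂/r₁), so r₂ = r₁·10^((L₁−L₂)/20).
r₂ = 9.3·10^((80−61)/20) = 9.3·10^(19.0/20) = 82.89 m.

82.9 m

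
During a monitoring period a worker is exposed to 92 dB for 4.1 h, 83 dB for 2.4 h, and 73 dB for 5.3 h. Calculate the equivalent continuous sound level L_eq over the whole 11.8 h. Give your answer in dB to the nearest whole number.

88 dB

The energy average is taken in the linear domain: L_eq = 10·log₁₀[(Σ tᵢ·10^(Lᵢ/10))/T], T = 11.8 h.
Σ tᵢ·10^(Lᵢ/10) = 4.1·10^(92/10) + 2.4·10^(83/10) + 5.3·10^(73/10) = 7.083e+09.
L_eq = 10·log₁₀(7.083e+09/11.8) = 87.78 dB.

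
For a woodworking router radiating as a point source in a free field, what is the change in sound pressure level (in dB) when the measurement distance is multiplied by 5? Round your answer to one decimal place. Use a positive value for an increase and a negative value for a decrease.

Point-source spreading: ΔL = −20·log₁₀(r₂/r₁).
ΔL = −20·log₁₀(5) = -13.98 dB.

-14.0 dB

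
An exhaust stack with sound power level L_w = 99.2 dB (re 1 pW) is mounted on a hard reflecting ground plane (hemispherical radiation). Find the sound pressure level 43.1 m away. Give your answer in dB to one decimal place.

58.5 dB

Free-field hemispherical radiation: L_p = L_w − 10·log₁₀(2π·r²), r = 43.1 m.
2π·r² = 1.167e+04 m², 10·log₁₀ of that is 40.671 dB.
L_p = 99.2 − 40.671 = 58.53 dB.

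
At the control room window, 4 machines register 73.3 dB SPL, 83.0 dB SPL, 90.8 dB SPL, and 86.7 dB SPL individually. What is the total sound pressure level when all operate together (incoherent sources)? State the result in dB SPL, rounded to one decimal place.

Incoherent sources combine by intensity addition: L_total = 10·log₁₀(Σ 10^(L_i/10)).
Σ 10^(L/10) = 10^(73.3/10) + 10^(83.0/10) + 10^(90.8/10) + 10^(86.7/10) = 1.891e+09.
L_total = 10·log₁₀(1.891e+09) = 92.77 dB SPL.

92.8 dB SPL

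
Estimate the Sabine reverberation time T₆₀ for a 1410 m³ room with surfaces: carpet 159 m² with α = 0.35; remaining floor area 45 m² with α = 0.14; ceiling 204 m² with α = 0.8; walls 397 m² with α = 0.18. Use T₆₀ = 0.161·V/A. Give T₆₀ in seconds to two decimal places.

Summing Sᵢαᵢ: 159·0.35 + 45·0.14 + 204·0.8 + 397·0.18 = 296.61 m².
T₆₀ = 0.161·V/A = 0.161·1410/296.61 = 0.765 s.

0.77 s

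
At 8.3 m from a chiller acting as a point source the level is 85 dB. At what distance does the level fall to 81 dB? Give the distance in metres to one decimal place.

13.2 m

Point-source spreading drops the level by 20·log₁₀(r₂/r₁); inverting, r₂/r₁ = 10^(ΔL/20).
r₂ = 8.3·10^((85−81)/20) = 8.3·10^(4.0/20) = 13.15 m.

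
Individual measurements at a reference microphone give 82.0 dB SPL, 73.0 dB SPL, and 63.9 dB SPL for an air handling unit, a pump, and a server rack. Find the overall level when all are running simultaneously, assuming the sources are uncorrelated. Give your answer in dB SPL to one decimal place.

Incoherent sources combine by intensity addition: L_total = 10·log₁₀(Σ 10^(L_i/10)).
Σ 10^(L/10) = 10^(82.0/10) + 10^(73.0/10) + 10^(63.9/10) = 1.809e+08.
L_total = 10·log₁₀(1.809e+08) = 82.57 dB SPL.

82.6 dB SPL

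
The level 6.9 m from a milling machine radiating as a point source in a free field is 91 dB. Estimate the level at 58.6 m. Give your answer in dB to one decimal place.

72.4 dB

Spherical spreading from a point source gives a 20·log₁₀(r₂/r₁) drop.
L₂ = 91 − 20·log₁₀(58.6/6.9) = 91 − 18.581 = 72.42 dB.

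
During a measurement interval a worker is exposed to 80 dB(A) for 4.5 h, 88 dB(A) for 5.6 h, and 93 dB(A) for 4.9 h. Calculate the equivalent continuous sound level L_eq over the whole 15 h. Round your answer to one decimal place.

89.6 dB(A)

L_eq = 10·log₁₀[(1/T)·Σ tᵢ·10^(Lᵢ/10)] with T = 15 h.
Σ tᵢ·10^(Lᵢ/10) = 4.5·10^(80/10) + 5.6·10^(88/10) + 4.9·10^(93/10) = 1.376e+10.
L_eq = 10·log₁₀(1.376e+10/15) = 89.63 dB(A).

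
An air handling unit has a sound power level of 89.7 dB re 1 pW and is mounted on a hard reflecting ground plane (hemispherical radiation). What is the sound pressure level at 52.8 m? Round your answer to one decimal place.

Free-field hemispherical radiation: L_p = L_w − 10·log₁₀(2π·r²), r = 52.8 m.
2π·r² = 1.752e+04 m², 10·log₁₀ of that is 42.434 dB.
L_p = 89.7 − 42.434 = 47.27 dB.

47.3 dB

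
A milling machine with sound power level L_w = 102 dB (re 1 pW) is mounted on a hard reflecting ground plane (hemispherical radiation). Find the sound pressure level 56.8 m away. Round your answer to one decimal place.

58.9 dB

L_p = L_w − 10·log₁₀(2π·r²) with r = 56.8 m.
2π·r² = 2.027e+04 m², 10·log₁₀ of that is 43.069 dB.
L_p = 102 − 43.069 = 58.93 dB.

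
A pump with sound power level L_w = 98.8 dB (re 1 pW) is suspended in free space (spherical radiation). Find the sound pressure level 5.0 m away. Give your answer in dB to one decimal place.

73.8 dB

The power spreads over a sphere of area 4π·r², so L_p = L_w − 10·log₁₀(4π·r²).
4π·r² = 314.2 m², 10·log₁₀ of that is 24.971 dB.
L_p = 98.8 − 24.971 = 73.83 dB.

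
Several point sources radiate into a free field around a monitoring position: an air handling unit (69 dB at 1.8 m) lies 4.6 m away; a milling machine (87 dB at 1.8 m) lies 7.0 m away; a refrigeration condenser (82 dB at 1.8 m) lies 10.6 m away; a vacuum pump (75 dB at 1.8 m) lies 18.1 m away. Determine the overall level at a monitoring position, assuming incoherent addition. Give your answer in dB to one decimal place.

75.9 dB

Propagate each source to the receiver with L = L_ref − 20·log₁₀(r/r_ref), then add intensities.
air handling unit: 69 − 20·log₁₀(4.6/1.8) = 69 − 8.15 = 60.85 dB.
milling machine: 87 − 20·log₁₀(7.0/1.8) = 87 − 11.80 = 75.20 dB.
refrigeration condenser: 82 − 20·log₁₀(10.6/1.8) = 82 − 15.40 = 66.60 dB.
vacuum pump: 75 − 20·log₁₀(18.1/1.8) = 75 − 20.05 = 54.95 dB.
Σ 10^(L/10) = 3.924e+07 → L_total = 10·log₁₀(3.924e+07) = 75.94 dB.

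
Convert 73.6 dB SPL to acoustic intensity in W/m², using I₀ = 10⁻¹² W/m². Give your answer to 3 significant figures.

I = I₀·10^(L/10) = 10⁻¹² × 10^(73.6/10) = 10^(-4.640).

2.29e-05 W/m²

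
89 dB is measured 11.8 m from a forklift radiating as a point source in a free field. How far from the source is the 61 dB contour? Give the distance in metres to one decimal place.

The 28.0 dB drop corresponds to a distance ratio of 10^(28.0/20) for a point source.
r₂ = 11.8·10^((89−61)/20) = 11.8·10^(28.0/20) = 296.40 m.

296.4 m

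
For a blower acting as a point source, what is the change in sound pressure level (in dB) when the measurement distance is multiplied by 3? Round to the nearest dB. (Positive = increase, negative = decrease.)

-10 dB

A point source loses 6 dB per doubling of distance; generally ΔL = −20·log₁₀(r₂/r₁).
ΔL = −20·log₁₀(3) = -9.54 dB.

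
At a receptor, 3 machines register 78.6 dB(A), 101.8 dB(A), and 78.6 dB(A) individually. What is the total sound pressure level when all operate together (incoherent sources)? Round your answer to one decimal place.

Incoherent sources combine by intensity addition: L_total = 10·log₁₀(Σ 10^(L_i/10)).
Σ 10^(L/10) = 10^(78.6/10) + 10^(101.8/10) + 10^(78.6/10) = 1.528e+10.
L_total = 10·log₁₀(1.528e+10) = 101.84 dB(A).

101.8 dB(A)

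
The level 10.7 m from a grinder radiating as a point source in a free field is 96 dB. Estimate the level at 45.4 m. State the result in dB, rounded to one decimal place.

83.4 dB

Point-source attenuation: ΔL = 20·log₁₀(r₂/r₁) = 20·log₁₀(45.4/10.7) = 12.553 dB.
L₂ = 96 − 20·log₁₀(45.4/10.7) = 96 − 12.553 = 83.45 dB.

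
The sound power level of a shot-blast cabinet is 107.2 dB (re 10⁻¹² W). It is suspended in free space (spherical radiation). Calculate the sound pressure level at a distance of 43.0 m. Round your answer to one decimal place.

63.5 dB

The power spreads over a sphere of area 4π·r², so L_p = L_w − 10·log₁₀(4π·r²).
4π·r² = 2.324e+04 m², 10·log₁₀ of that is 43.661 dB.
L_p = 107.2 − 43.661 = 63.54 dB.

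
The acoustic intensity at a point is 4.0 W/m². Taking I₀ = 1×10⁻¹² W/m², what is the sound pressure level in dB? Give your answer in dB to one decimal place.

126.0 dB

L = 10·log₁₀(I/I₀) = 10·log₁₀(4.0/10⁻¹²) = 10·log₁₀(4.0×10^12).
L = 10·(0.6021 + 12) = 126.02 dB.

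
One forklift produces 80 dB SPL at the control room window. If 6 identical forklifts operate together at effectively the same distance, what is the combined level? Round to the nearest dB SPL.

With 6 equal, uncorrelated contributions the intensity is 6× that of one unit, giving a rise of 10·log₁₀ 6.
L_total = 80 + 10·log₁₀(6) = 80 + 7.782 = 87.78 dB SPL.

88 dB SPL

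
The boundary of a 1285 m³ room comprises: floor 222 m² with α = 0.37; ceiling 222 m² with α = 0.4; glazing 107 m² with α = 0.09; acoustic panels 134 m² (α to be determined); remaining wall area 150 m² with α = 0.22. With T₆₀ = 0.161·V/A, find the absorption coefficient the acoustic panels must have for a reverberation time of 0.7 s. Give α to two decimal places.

0.61

From T₆₀ = 0.161·V/A, the target T₆₀ = 0.7 s needs A = 0.161·1285/0.7 = 295.55 m².
Absorption from the other surfaces = 222·0.37 + 222·0.4 + 107·0.09 + 150·0.22 = 213.57 m², so the acoustic panels must supply 81.98 m² over 134 m².
α = 81.98/134 = 0.612.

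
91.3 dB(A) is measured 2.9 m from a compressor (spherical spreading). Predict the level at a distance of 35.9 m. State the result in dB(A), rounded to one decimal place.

For a point source, L₂ = L₁ − 20·log₁₀(r₂/r₁).
L₂ = 91.3 − 20·log₁₀(35.9/2.9) = 91.3 − 21.854 = 69.45 dB(A).

69.4 dB(A)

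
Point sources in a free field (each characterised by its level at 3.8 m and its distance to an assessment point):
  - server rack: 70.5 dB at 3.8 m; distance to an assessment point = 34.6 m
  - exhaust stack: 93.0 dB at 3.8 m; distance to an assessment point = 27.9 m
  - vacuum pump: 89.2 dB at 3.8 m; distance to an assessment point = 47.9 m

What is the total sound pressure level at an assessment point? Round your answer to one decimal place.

Propagate each source to the receiver with L = L_ref − 20·log₁₀(r/r_ref), then add intensities.
server rack: 70.5 − 20·log₁₀(34.6/3.8) = 70.5 − 19.19 = 51.31 dB.
exhaust stack: 93.0 − 20·log₁₀(27.9/3.8) = 93.0 − 17.32 = 75.68 dB.
vacuum pump: 89.2 − 20·log₁₀(47.9/3.8) = 89.2 − 22.01 = 67.19 dB.
Σ 10^(L/10) = 4.238e+07 → L_total = 10·log₁₀(4.238e+07) = 76.27 dB.

76.3 dB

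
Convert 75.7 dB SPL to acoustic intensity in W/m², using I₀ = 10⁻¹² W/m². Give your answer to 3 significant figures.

3.72e-05 W/m²

I/I₀ = 10^(75.7/10) = 3.715e+07, so I = 3.715e+07 × 10⁻¹² W/m².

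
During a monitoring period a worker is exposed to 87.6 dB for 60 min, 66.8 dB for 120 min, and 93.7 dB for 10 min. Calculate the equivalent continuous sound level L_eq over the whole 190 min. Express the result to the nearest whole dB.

85 dB

Weight each interval's intensity by its duration and average over T = 190 min:
Σ tᵢ·10^(Lᵢ/10) = 60·10^(87.6/10) + 120·10^(66.8/10) + 10·10^(93.7/10) = 5.854e+10.
L_eq = 10·log₁₀(5.854e+10/190) = 84.89 dB.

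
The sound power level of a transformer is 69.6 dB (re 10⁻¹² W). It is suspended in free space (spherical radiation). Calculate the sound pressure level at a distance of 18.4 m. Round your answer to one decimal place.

L_p = L_w − 10·log₁₀(4π·r²) with r = 18.4 m.
4π·r² = 4254 m², 10·log₁₀ of that is 36.288 dB.
L_p = 69.6 − 36.288 = 33.31 dB.

33.3 dB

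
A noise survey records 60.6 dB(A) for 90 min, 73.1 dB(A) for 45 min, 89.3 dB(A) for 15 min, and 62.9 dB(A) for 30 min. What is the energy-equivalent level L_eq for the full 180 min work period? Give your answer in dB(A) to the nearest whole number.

The energy average is taken in the linear domain: L_eq = 10·log₁₀[(Σ tᵢ·10^(Lᵢ/10))/T], T = 180 min.
Σ tᵢ·10^(Lᵢ/10) = 90·10^(60.6/10) + 45·10^(73.1/10) + 15·10^(89.3/10) + 30·10^(62.9/10) = 1.385e+10.
L_eq = 10·log₁₀(1.385e+10/180) = 78.86 dB(A).

79 dB(A)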